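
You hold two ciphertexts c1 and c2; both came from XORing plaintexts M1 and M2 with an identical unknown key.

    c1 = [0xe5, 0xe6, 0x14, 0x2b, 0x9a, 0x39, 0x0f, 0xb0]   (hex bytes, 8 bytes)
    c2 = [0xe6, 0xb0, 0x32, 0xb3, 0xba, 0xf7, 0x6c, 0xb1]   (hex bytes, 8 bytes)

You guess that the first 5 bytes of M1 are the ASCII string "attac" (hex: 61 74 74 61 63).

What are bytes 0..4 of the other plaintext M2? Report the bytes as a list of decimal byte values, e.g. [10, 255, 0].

[98, 34, 82, 249, 67]

First, c1 ⊕ c2 = (M1 ⊕ K) ⊕ (M2 ⊕ K) = M1 ⊕ M2, so the key drops out. Then M2 = (M1 ⊕ M2) ⊕ M1 over the first 5 bytes.
byte 0: (e5 ⊕ e6) ⊕ 61 = 03 ⊕ 61 = 62
byte 1: (e6 ⊕ b0) ⊕ 74 = 56 ⊕ 74 = 22
byte 2: (14 ⊕ 32) ⊕ 74 = 26 ⊕ 74 = 52
byte 3: (2b ⊕ b3) ⊕ 61 = 98 ⊕ 61 = f9
byte 4: (9a ⊕ ba) ⊕ 63 = 20 ⊕ 63 = 43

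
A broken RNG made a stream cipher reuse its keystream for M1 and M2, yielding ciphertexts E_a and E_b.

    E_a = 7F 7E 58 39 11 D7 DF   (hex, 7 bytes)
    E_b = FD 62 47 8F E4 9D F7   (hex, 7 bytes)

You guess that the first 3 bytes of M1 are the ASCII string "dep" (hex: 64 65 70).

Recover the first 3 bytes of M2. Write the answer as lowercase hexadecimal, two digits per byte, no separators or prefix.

e6796f

First, E_a ⊕ E_b = (M1 ⊕ K) ⊕ (M2 ⊕ K) = M1 ⊕ M2, so the key drops out. Then M2 = (M1 ⊕ M2) ⊕ M1 over the first 3 bytes.
byte 0: (7f ^ fd) ^ 64 = 82 ^ 64 = e6
byte 1: (7e ^ 62) ^ 65 = 1c ^ 65 = 79
byte 2: (58 ^ 47) ^ 70 = 1f ^ 70 = 6f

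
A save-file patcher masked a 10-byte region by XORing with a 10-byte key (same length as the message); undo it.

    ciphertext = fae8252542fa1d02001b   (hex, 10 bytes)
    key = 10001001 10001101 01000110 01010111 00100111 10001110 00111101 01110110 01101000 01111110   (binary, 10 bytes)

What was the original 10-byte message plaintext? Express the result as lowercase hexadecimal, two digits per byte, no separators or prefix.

XOR is its own inverse, so applying the key byte-wise gives the result directly.
11111010 ^ 10001001 = 01110011
11101000 ^ 10001101 = 01100101
00100101 ^ 01000110 = 01100011
00100101 ^ 01010111 = 01110010
01000010 ^ 00100111 = 01100101
11111010 ^ 10001110 = 01110100
00011101 ^ 00111101 = 00100000
00000010 ^ 01110110 = 01110100
00000000 ^ 01101000 = 01101000
00011011 ^ 01111110 = 01100101

73656372657420746865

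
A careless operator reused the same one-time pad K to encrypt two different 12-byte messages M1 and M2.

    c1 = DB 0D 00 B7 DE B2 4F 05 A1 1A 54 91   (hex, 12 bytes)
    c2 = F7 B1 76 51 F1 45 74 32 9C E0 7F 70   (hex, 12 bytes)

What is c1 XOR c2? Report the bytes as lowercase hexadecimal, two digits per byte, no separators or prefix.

2cbc76e62ff73b373dfa2be1

c1 ⊕ c2 = (M1 ⊕ K) ⊕ (M2 ⊕ K) = M1 ⊕ M2 — the shared key cancels under XOR.
byte 0: 11011011 ^ 11110111 = 00101100
byte 1: 00001101 ^ 10110001 = 10111100
byte 2: 00000000 ^ 01110110 = 01110110
byte 3: 10110111 ^ 01010001 = 11100110
byte 4: 11011110 ^ 11110001 = 00101111
byte 5: 10110010 ^ 01000101 = 11110111
byte 6: 01001111 ^ 01110100 = 00111011
byte 7: 00000101 ^ 00110010 = 00110111
byte 8: 10100001 ^ 10011100 = 00111101
byte 9: 00011010 ^ 11100000 = 11111010
byte 10: 01010100 ^ 01111111 = 00101011
byte 11: 10010001 ^ 01110000 = 11100001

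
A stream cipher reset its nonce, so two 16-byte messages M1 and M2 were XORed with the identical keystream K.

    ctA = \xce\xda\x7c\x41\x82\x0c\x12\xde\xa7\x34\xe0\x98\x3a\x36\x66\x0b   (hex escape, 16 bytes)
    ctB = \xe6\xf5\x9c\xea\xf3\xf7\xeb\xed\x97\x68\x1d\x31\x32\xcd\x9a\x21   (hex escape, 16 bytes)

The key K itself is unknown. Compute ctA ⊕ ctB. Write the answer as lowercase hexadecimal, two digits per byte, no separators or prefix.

ctA ⊕ ctB = (M1 ⊕ K) ⊕ (M2 ⊕ K) = M1 ⊕ M2 — the shared key cancels under XOR.
byte 0: ce XOR e6 = 28
byte 1: da XOR f5 = 2f
byte 2: 7c XOR 9c = e0
byte 3: 41 XOR ea = ab
byte 4: 82 XOR f3 = 71
byte 5: 0c XOR f7 = fb
byte 6: 12 XOR eb = f9
byte 7: de XOR ed = 33
byte 8: a7 XOR 97 = 30
byte 9: 34 XOR 68 = 5c
byte 10: e0 XOR 1d = fd
byte 11: 98 XOR 31 = a9
byte 12: 3a XOR 32 = 08
byte 13: 36 XOR cd = fb
byte 14: 66 XOR 9a = fc
byte 15: 0b XOR 21 = 2a

282fe0ab71fbf933305cfda908fbfc2a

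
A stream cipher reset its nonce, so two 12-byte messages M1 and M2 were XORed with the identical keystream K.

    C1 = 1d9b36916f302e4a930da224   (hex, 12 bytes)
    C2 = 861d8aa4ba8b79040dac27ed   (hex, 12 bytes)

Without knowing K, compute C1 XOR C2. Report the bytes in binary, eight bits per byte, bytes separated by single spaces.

10011011 10000110 10111100 00110101 11010101 10111011 01010111 01001110 10011110 10100001 10000101 11001001

C1 ⊕ C2 = (M1 ⊕ K) ⊕ (M2 ⊕ K) = M1 ⊕ M2 — the shared key cancels under XOR.
 29 XOR 134 = 155
155 XOR  29 = 134
 54 XOR 138 = 188
145 XOR 164 =  53
111 XOR 186 = 213
 48 XOR 139 = 187
 46 XOR 121 =  87
 74 XOR   4 =  78
147 XOR  13 = 158
 13 XOR 172 = 161
162 XOR  39 = 133
 36 XOR 237 = 201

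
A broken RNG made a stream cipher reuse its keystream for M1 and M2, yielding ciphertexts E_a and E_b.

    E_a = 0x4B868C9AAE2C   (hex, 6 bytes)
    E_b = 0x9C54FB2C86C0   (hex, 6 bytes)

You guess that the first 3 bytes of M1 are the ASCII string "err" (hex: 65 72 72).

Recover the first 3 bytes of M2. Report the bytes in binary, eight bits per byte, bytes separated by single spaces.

10110010 10100000 00000101

First, E_a ⊕ E_b = (M1 ⊕ K) ⊕ (M2 ⊕ K) = M1 ⊕ M2, so the key drops out. Then M2 = (M1 ⊕ M2) ⊕ M1 over the first 3 bytes.
byte 0: (4b ^ 9c) ^ 65 = d7 ^ 65 = b2
byte 1: (86 ^ 54) ^ 72 = d2 ^ 72 = a0
byte 2: (8c ^ fb) ^ 72 = 77 ^ 72 = 05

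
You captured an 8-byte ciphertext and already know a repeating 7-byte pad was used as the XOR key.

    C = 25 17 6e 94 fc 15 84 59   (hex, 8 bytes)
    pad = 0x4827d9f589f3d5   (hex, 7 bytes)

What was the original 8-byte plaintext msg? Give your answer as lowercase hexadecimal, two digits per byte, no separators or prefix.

6d30b76175e65111

The 7-byte key repeats, so the effective keystream is 48 27 d9 f5 89 f3 d5 48.
byte 0: 25 XOR 48 = 6d
byte 1: 17 XOR 27 = 30
byte 2: 6e XOR d9 = b7
byte 3: 94 XOR f5 = 61
byte 4: fc XOR 89 = 75
byte 5: 15 XOR f3 = e6
byte 6: 84 XOR d5 = 51
byte 7: 59 XOR 48 = 11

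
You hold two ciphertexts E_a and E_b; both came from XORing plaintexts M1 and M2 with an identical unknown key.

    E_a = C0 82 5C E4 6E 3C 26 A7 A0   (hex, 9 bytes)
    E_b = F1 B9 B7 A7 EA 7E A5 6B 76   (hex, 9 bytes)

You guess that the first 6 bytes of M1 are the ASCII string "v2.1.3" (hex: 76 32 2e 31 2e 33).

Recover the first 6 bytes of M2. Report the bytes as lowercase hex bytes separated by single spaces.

47 09 c5 72 aa 71

First, E_a ⊕ E_b = (M1 ⊕ K) ⊕ (M2 ⊕ K) = M1 ⊕ M2, so the key drops out. Then M2 = (M1 ⊕ M2) ⊕ M1 over the first 6 bytes.
byte 0: (c0 ⊕ f1) ⊕ 76 = 31 ⊕ 76 = 47
byte 1: (82 ⊕ b9) ⊕ 32 = 3b ⊕ 32 = 09
byte 2: (5c ⊕ b7) ⊕ 2e = eb ⊕ 2e = c5
byte 3: (e4 ⊕ a7) ⊕ 31 = 43 ⊕ 31 = 72
byte 4: (6e ⊕ ea) ⊕ 2e = 84 ⊕ 2e = aa
byte 5: (3c ⊕ 7e) ⊕ 33 = 42 ⊕ 33 = 71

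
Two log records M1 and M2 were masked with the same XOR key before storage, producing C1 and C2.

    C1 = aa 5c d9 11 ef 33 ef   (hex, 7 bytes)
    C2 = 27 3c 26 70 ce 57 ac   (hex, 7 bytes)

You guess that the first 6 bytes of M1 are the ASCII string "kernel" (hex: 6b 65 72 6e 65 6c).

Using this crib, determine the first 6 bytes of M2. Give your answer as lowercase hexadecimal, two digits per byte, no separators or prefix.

First, C1 ⊕ C2 = (M1 ⊕ K) ⊕ (M2 ⊕ K) = M1 ⊕ M2, so the key drops out. Then M2 = (M1 ⊕ M2) ⊕ M1 over the first 6 bytes.
byte 0: (aa XOR 27) XOR 6b = 8d XOR 6b = e6
byte 1: (5c XOR 3c) XOR 65 = 60 XOR 65 = 05
byte 2: (d9 XOR 26) XOR 72 = ff XOR 72 = 8d
byte 3: (11 XOR 70) XOR 6e = 61 XOR 6e = 0f
byte 4: (ef XOR ce) XOR 65 = 21 XOR 65 = 44
byte 5: (33 XOR 57) XOR 6c = 64 XOR 6c = 08

e6058d0f4408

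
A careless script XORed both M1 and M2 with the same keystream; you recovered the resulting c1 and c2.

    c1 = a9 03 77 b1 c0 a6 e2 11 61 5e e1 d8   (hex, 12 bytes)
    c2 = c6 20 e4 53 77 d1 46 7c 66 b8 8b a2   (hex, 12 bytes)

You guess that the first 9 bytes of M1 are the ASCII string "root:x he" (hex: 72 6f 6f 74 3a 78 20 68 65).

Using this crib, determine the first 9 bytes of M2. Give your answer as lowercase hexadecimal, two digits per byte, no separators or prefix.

First, c1 ⊕ c2 = (M1 ⊕ K) ⊕ (M2 ⊕ K) = M1 ⊕ M2, so the key drops out. Then M2 = (M1 ⊕ M2) ⊕ M1 over the first 9 bytes.
byte 0: (a9 ^ c6) ^ 72 = 6f ^ 72 = 1d
byte 1: (03 ^ 20) ^ 6f = 23 ^ 6f = 4c
byte 2: (77 ^ e4) ^ 6f = 93 ^ 6f = fc
byte 3: (b1 ^ 53) ^ 74 = e2 ^ 74 = 96
byte 4: (c0 ^ 77) ^ 3a = b7 ^ 3a = 8d
byte 5: (a6 ^ d1) ^ 78 = 77 ^ 78 = 0f
byte 6: (e2 ^ 46) ^ 20 = a4 ^ 20 = 84
byte 7: (11 ^ 7c) ^ 68 = 6d ^ 68 = 05
byte 8: (61 ^ 66) ^ 65 = 07 ^ 65 = 62

1d4cfc968d0f840562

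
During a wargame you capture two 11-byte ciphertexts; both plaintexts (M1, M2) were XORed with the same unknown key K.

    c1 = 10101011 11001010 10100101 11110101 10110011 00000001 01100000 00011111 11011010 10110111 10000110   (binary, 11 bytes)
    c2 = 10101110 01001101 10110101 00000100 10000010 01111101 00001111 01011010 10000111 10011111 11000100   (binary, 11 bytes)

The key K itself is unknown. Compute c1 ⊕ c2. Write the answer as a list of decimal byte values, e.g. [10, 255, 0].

c1 ⊕ c2 = (M1 ⊕ K) ⊕ (M2 ⊕ K) = M1 ⊕ M2 — the shared key cancels under XOR.
171 ^ 174 =   5
202 ^  77 = 135
165 ^ 181 =  16
245 ^   4 = 241
179 ^ 130 =  49
  1 ^ 125 = 124
 96 ^  15 = 111
 31 ^  90 =  69
218 ^ 135 =  93
183 ^ 159 =  40
134 ^ 196 =  66

[5, 135, 16, 241, 49, 124, 111, 69, 93, 40, 66]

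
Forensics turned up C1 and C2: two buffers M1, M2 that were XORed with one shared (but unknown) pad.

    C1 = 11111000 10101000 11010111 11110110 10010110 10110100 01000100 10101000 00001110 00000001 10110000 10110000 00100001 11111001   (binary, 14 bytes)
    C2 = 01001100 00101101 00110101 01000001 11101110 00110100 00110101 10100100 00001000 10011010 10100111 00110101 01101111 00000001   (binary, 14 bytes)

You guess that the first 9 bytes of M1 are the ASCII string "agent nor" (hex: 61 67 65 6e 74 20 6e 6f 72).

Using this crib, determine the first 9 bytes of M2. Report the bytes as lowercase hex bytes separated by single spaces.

First, C1 ⊕ C2 = (M1 ⊕ K) ⊕ (M2 ⊕ K) = M1 ⊕ M2, so the key drops out. Then M2 = (M1 ⊕ M2) ⊕ M1 over the first 9 bytes.
byte 0: (f8 ^ 4c) ^ 61 = b4 ^ 61 = d5
byte 1: (a8 ^ 2d) ^ 67 = 85 ^ 67 = e2
byte 2: (d7 ^ 35) ^ 65 = e2 ^ 65 = 87
byte 3: (f6 ^ 41) ^ 6e = b7 ^ 6e = d9
byte 4: (96 ^ ee) ^ 74 = 78 ^ 74 = 0c
byte 5: (b4 ^ 34) ^ 20 = 80 ^ 20 = a0
byte 6: (44 ^ 35) ^ 6e = 71 ^ 6e = 1f
byte 7: (a8 ^ a4) ^ 6f = 0c ^ 6f = 63
byte 8: (0e ^ 08) ^ 72 = 06 ^ 72 = 74

d5 e2 87 d9 0c a0 1f 63 74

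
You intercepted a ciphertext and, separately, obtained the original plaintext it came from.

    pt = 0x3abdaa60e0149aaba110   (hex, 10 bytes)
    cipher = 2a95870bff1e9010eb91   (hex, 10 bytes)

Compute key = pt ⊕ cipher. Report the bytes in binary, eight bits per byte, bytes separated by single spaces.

00010000 00101000 00101101 01101011 00011111 00001010 00001010 10111011 01001010 10000001

Since cipher = pt ⊕ key, XORing both sides with pt gives key = pt ⊕ cipher.
3a ⊕ 2a = 10
bd ⊕ 95 = 28
aa ⊕ 87 = 2d
60 ⊕ 0b = 6b
e0 ⊕ ff = 1f
14 ⊕ 1e = 0a
9a ⊕ 90 = 0a
ab ⊕ 10 = bb
a1 ⊕ eb = 4a
10 ⊕ 91 = 81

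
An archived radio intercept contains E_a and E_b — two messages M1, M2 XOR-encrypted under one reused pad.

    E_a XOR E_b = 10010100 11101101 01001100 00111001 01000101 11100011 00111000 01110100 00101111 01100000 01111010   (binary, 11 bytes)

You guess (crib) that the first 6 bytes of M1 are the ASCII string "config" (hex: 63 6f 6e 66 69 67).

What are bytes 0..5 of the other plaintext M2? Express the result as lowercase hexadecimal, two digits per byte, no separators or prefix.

f782225f2c84

Since E_a ⊕ E_b = M1 ⊕ M2, XORing with the guessed M1 bytes yields the corresponding M2 bytes: M2 = (E_a ⊕ E_b) ⊕ M1.
byte 0: 94 xor 63 = f7
byte 1: ed xor 6f = 82
byte 2: 4c xor 6e = 22
byte 3: 39 xor 66 = 5f
byte 4: 45 xor 69 = 2c
byte 5: e3 xor 67 = 84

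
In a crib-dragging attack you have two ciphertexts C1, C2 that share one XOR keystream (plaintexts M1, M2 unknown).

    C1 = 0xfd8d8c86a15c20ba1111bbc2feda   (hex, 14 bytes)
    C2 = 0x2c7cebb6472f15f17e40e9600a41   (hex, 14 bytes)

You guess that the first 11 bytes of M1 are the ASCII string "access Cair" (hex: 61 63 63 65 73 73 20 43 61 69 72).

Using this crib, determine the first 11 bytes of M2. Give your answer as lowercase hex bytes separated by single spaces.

b0 92 04 55 95 00 15 08 0e 38 20

First, C1 ⊕ C2 = (M1 ⊕ K) ⊕ (M2 ⊕ K) = M1 ⊕ M2, so the key drops out. Then M2 = (M1 ⊕ M2) ⊕ M1 over the first 11 bytes.
byte 0: (fd ^ 2c) ^ 61 = d1 ^ 61 = b0
byte 1: (8d ^ 7c) ^ 63 = f1 ^ 63 = 92
byte 2: (8c ^ eb) ^ 63 = 67 ^ 63 = 04
byte 3: (86 ^ b6) ^ 65 = 30 ^ 65 = 55
byte 4: (a1 ^ 47) ^ 73 = e6 ^ 73 = 95
byte 5: (5c ^ 2f) ^ 73 = 73 ^ 73 = 00
byte 6: (20 ^ 15) ^ 20 = 35 ^ 20 = 15
byte 7: (ba ^ f1) ^ 43 = 4b ^ 43 = 08
byte 8: (11 ^ 7e) ^ 61 = 6f ^ 61 = 0e
byte 9: (11 ^ 40) ^ 69 = 51 ^ 69 = 38
byte 10: (bb ^ e9) ^ 72 = 52 ^ 72 = 20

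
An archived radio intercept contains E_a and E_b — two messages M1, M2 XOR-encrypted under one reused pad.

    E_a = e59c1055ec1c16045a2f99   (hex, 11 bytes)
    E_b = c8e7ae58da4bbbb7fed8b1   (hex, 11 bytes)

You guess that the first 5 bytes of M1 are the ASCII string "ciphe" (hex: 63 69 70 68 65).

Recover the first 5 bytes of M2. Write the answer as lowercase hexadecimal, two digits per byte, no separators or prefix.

First, E_a ⊕ E_b = (M1 ⊕ K) ⊕ (M2 ⊕ K) = M1 ⊕ M2, so the key drops out. Then M2 = (M1 ⊕ M2) ⊕ M1 over the first 5 bytes.
byte 0: (e5 ⊕ c8) ⊕ 63 = 2d ⊕ 63 = 4e
byte 1: (9c ⊕ e7) ⊕ 69 = 7b ⊕ 69 = 12
byte 2: (10 ⊕ ae) ⊕ 70 = be ⊕ 70 = ce
byte 3: (55 ⊕ 58) ⊕ 68 = 0d ⊕ 68 = 65
byte 4: (ec ⊕ da) ⊕ 65 = 36 ⊕ 65 = 53

4e12ce6553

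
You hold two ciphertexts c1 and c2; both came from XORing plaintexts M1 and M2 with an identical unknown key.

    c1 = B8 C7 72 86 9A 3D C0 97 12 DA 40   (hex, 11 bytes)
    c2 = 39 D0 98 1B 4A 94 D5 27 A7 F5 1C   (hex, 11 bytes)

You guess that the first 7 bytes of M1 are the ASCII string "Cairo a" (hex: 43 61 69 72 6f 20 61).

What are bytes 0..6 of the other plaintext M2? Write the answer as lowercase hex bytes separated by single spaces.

First, c1 ⊕ c2 = (M1 ⊕ K) ⊕ (M2 ⊕ K) = M1 ⊕ M2, so the key drops out. Then M2 = (M1 ⊕ M2) ⊕ M1 over the first 7 bytes.
byte 0: (b8 ^ 39) ^ 43 = 81 ^ 43 = c2
byte 1: (c7 ^ d0) ^ 61 = 17 ^ 61 = 76
byte 2: (72 ^ 98) ^ 69 = ea ^ 69 = 83
byte 3: (86 ^ 1b) ^ 72 = 9d ^ 72 = ef
byte 4: (9a ^ 4a) ^ 6f = d0 ^ 6f = bf
byte 5: (3d ^ 94) ^ 20 = a9 ^ 20 = 89
byte 6: (c0 ^ d5) ^ 61 = 15 ^ 61 = 74

c2 76 83 ef bf 89 74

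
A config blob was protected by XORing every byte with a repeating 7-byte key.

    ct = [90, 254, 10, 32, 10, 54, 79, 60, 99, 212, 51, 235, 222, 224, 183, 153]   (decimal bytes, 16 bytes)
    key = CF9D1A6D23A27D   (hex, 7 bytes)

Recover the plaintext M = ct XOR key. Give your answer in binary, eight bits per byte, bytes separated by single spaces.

The 7-byte key repeats, so the effective keystream is cf 9d 1a 6d 23 a2 7d cf 9d 1a 6d 23 a2 7d cf 9d.
byte 0: 5a ⊕ cf = 95
byte 1: fe ⊕ 9d = 63
byte 2: 0a ⊕ 1a = 10
byte 3: 20 ⊕ 6d = 4d
byte 4: 0a ⊕ 23 = 29
byte 5: 36 ⊕ a2 = 94
byte 6: 4f ⊕ 7d = 32
byte 7: 3c ⊕ cf = f3
byte 8: 63 ⊕ 9d = fe
byte 9: d4 ⊕ 1a = ce
byte 10: 33 ⊕ 6d = 5e
byte 11: eb ⊕ 23 = c8
byte 12: de ⊕ a2 = 7c
byte 13: e0 ⊕ 7d = 9d
byte 14: b7 ⊕ cf = 78
byte 15: 99 ⊕ 9d = 04

10010101 01100011 00010000 01001101 00101001 10010100 00110010 11110011 11111110 11001110 01011110 11001000 01111100 10011101 01111000 00000100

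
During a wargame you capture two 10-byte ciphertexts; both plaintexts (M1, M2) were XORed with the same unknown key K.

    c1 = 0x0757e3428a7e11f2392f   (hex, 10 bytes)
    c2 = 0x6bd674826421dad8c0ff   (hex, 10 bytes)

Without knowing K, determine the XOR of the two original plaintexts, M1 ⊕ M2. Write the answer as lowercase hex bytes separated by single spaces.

c1 ⊕ c2 = (M1 ⊕ K) ⊕ (M2 ⊕ K) = M1 ⊕ M2 — the shared key cancels under XOR.
07 ⊕ 6b = 6c
57 ⊕ d6 = 81
e3 ⊕ 74 = 97
42 ⊕ 82 = c0
8a ⊕ 64 = ee
7e ⊕ 21 = 5f
11 ⊕ da = cb
f2 ⊕ d8 = 2a
39 ⊕ c0 = f9
2f ⊕ ff = d0

6c 81 97 c0 ee 5f cb 2a f9 d0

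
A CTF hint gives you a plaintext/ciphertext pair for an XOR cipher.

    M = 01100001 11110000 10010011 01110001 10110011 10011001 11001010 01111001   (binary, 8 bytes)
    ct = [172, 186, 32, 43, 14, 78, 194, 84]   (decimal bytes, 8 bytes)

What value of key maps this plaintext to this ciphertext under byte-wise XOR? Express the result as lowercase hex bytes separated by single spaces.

cd 4a b3 5a bd d7 08 2d

Since ct = M ⊕ key, XORing both sides with M gives key = M ⊕ ct.
01100001 XOR 10101100 = 11001101
11110000 XOR 10111010 = 01001010
10010011 XOR 00100000 = 10110011
01110001 XOR 00101011 = 01011010
10110011 XOR 00001110 = 10111101
10011001 XOR 01001110 = 11010111
11001010 XOR 11000010 = 00001000
01111001 XOR 01010100 = 00101101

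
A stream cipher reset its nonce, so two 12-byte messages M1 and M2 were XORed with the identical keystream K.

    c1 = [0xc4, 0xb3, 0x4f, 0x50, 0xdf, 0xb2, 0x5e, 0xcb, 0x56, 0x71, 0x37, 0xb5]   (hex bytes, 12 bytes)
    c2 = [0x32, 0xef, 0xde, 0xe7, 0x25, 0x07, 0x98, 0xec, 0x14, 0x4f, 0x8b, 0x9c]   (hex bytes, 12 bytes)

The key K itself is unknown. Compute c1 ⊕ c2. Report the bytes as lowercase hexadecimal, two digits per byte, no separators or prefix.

c1 ⊕ c2 = (M1 ⊕ K) ⊕ (M2 ⊕ K) = M1 ⊕ M2 — the shared key cancels under XOR.
c4 ^ 32 = f6
b3 ^ ef = 5c
4f ^ de = 91
50 ^ e7 = b7
df ^ 25 = fa
b2 ^ 07 = b5
5e ^ 98 = c6
cb ^ ec = 27
56 ^ 14 = 42
71 ^ 4f = 3e
37 ^ 8b = bc
b5 ^ 9c = 29

f65c91b7fab5c627423ebc29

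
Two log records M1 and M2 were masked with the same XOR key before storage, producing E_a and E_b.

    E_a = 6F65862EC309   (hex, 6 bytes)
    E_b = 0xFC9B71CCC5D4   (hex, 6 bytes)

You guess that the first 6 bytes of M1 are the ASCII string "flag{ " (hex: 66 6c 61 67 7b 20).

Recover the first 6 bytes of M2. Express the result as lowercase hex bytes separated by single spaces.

First, E_a ⊕ E_b = (M1 ⊕ K) ⊕ (M2 ⊕ K) = M1 ⊕ M2, so the key drops out. Then M2 = (M1 ⊕ M2) ⊕ M1 over the first 6 bytes.
byte 0: (6f xor fc) xor 66 = 93 xor 66 = f5
byte 1: (65 xor 9b) xor 6c = fe xor 6c = 92
byte 2: (86 xor 71) xor 61 = f7 xor 61 = 96
byte 3: (2e xor cc) xor 67 = e2 xor 67 = 85
byte 4: (c3 xor c5) xor 7b = 06 xor 7b = 7d
byte 5: (09 xor d4) xor 20 = dd xor 20 = fd

f5 92 96 85 7d fd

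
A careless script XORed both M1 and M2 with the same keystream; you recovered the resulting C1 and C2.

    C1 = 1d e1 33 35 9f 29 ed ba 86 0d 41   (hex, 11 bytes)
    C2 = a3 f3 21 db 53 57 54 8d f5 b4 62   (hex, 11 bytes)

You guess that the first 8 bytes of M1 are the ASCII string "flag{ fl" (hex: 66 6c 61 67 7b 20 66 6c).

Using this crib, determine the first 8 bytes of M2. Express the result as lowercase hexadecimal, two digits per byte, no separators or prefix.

d87e7389b75edf5b

First, C1 ⊕ C2 = (M1 ⊕ K) ⊕ (M2 ⊕ K) = M1 ⊕ M2, so the key drops out. Then M2 = (M1 ⊕ M2) ⊕ M1 over the first 8 bytes.
byte 0: (1d ⊕ a3) ⊕ 66 = be ⊕ 66 = d8
byte 1: (e1 ⊕ f3) ⊕ 6c = 12 ⊕ 6c = 7e
byte 2: (33 ⊕ 21) ⊕ 61 = 12 ⊕ 61 = 73
byte 3: (35 ⊕ db) ⊕ 67 = ee ⊕ 67 = 89
byte 4: (9f ⊕ 53) ⊕ 7b = cc ⊕ 7b = b7
byte 5: (29 ⊕ 57) ⊕ 20 = 7e ⊕ 20 = 5e
byte 6: (ed ⊕ 54) ⊕ 66 = b9 ⊕ 66 = df
byte 7: (ba ⊕ 8d) ⊕ 6c = 37 ⊕ 6c = 5b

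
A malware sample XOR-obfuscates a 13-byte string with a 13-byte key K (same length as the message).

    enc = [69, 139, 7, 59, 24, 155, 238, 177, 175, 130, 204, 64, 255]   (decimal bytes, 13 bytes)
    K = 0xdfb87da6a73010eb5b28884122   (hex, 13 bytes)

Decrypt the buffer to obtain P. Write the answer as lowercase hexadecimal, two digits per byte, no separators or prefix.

9a337a9dbfabfe5af4aa4401dd

01000101 XOR 11011111 = 10011010
10001011 XOR 10111000 = 00110011
00000111 XOR 01111101 = 01111010
00111011 XOR 10100110 = 10011101
00011000 XOR 10100111 = 10111111
10011011 XOR 00110000 = 10101011
11101110 XOR 00010000 = 11111110
10110001 XOR 11101011 = 01011010
10101111 XOR 01011011 = 11110100
10000010 XOR 00101000 = 10101010
11001100 XOR 10001000 = 01000100
01000000 XOR 01000001 = 00000001
11111111 XOR 00100010 = 11011101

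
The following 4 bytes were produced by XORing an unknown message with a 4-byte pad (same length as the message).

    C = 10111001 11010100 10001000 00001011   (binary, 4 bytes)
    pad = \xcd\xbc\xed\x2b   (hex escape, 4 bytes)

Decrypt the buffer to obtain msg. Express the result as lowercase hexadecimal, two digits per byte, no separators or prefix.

byte 0: b9 XOR cd = 74
byte 1: d4 XOR bc = 68
byte 2: 88 XOR ed = 65
byte 3: 0b XOR 2b = 20

74686520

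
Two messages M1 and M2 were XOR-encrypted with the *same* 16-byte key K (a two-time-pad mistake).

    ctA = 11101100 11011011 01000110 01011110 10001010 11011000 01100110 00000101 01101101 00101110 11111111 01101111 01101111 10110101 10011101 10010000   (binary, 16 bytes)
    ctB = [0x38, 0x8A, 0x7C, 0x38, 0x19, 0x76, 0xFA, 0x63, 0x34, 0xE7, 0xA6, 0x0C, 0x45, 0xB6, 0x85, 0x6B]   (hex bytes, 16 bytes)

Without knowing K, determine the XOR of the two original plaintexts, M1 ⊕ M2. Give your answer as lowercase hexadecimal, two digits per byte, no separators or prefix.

ctA ⊕ ctB = (M1 ⊕ K) ⊕ (M2 ⊕ K) = M1 ⊕ M2 — the shared key cancels under XOR.
byte 0: ec xor 38 = d4
byte 1: db xor 8a = 51
byte 2: 46 xor 7c = 3a
byte 3: 5e xor 38 = 66
byte 4: 8a xor 19 = 93
byte 5: d8 xor 76 = ae
byte 6: 66 xor fa = 9c
byte 7: 05 xor 63 = 66
byte 8: 6d xor 34 = 59
byte 9: 2e xor e7 = c9
byte 10: ff xor a6 = 59
byte 11: 6f xor 0c = 63
byte 12: 6f xor 45 = 2a
byte 13: b5 xor b6 = 03
byte 14: 9d xor 85 = 18
byte 15: 90 xor 6b = fb

d4513a6693ae9c6659c959632a0318fb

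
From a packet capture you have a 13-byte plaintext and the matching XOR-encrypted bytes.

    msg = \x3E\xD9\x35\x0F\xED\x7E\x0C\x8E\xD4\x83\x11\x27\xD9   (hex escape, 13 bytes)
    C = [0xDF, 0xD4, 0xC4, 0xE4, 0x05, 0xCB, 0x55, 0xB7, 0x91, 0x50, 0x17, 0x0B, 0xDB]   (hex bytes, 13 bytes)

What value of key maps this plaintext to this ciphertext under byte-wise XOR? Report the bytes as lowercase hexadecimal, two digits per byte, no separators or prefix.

Since C = msg ⊕ key, XORing both sides with msg gives key = msg ⊕ C.
byte 0: 3e ⊕ df = e1
byte 1: d9 ⊕ d4 = 0d
byte 2: 35 ⊕ c4 = f1
byte 3: 0f ⊕ e4 = eb
byte 4: ed ⊕ 05 = e8
byte 5: 7e ⊕ cb = b5
byte 6: 0c ⊕ 55 = 59
byte 7: 8e ⊕ b7 = 39
byte 8: d4 ⊕ 91 = 45
byte 9: 83 ⊕ 50 = d3
byte 10: 11 ⊕ 17 = 06
byte 11: 27 ⊕ 0b = 2c
byte 12: d9 ⊕ db = 02

e10df1ebe8b5593945d3062c02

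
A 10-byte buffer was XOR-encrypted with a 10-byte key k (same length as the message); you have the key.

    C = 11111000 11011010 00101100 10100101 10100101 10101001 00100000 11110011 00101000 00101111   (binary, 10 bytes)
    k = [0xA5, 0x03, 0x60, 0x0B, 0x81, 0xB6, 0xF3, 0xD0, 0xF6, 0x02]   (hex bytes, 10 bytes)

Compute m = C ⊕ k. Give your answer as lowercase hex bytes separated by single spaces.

byte 0: 11111000 XOR 10100101 = 01011101
byte 1: 11011010 XOR 00000011 = 11011001
byte 2: 00101100 XOR 01100000 = 01001100
byte 3: 10100101 XOR 00001011 = 10101110
byte 4: 10100101 XOR 10000001 = 00100100
byte 5: 10101001 XOR 10110110 = 00011111
byte 6: 00100000 XOR 11110011 = 11010011
byte 7: 11110011 XOR 11010000 = 00100011
byte 8: 00101000 XOR 11110110 = 11011110
byte 9: 00101111 XOR 00000010 = 00101101

5d d9 4c ae 24 1f d3 23 de 2d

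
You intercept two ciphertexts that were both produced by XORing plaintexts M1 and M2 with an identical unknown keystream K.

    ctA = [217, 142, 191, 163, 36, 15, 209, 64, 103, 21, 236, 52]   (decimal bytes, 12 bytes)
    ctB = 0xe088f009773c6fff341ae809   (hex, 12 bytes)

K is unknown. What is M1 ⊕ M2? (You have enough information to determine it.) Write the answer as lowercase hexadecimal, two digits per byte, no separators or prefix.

39064faa5333bebf530f043d

ctA ⊕ ctB = (M1 ⊕ K) ⊕ (M2 ⊕ K) = M1 ⊕ M2 — the shared key cancels under XOR.
11011001 xor 11100000 = 00111001
10001110 xor 10001000 = 00000110
10111111 xor 11110000 = 01001111
10100011 xor 00001001 = 10101010
00100100 xor 01110111 = 01010011
00001111 xor 00111100 = 00110011
11010001 xor 01101111 = 10111110
01000000 xor 11111111 = 10111111
01100111 xor 00110100 = 01010011
00010101 xor 00011010 = 00001111
11101100 xor 11101000 = 00000100
00110100 xor 00001001 = 00111101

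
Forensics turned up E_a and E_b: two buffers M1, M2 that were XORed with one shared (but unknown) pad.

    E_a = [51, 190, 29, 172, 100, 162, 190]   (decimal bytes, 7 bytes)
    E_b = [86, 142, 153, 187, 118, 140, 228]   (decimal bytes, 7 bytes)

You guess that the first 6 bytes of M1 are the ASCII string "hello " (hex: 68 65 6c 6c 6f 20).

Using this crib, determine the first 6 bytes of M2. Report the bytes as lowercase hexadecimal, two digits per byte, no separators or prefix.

First, E_a ⊕ E_b = (M1 ⊕ K) ⊕ (M2 ⊕ K) = M1 ⊕ M2, so the key drops out. Then M2 = (M1 ⊕ M2) ⊕ M1 over the first 6 bytes.
byte 0: (33 ⊕ 56) ⊕ 68 = 65 ⊕ 68 = 0d
byte 1: (be ⊕ 8e) ⊕ 65 = 30 ⊕ 65 = 55
byte 2: (1d ⊕ 99) ⊕ 6c = 84 ⊕ 6c = e8
byte 3: (ac ⊕ bb) ⊕ 6c = 17 ⊕ 6c = 7b
byte 4: (64 ⊕ 76) ⊕ 6f = 12 ⊕ 6f = 7d
byte 5: (a2 ⊕ 8c) ⊕ 20 = 2e ⊕ 20 = 0e

0d55e87b7d0e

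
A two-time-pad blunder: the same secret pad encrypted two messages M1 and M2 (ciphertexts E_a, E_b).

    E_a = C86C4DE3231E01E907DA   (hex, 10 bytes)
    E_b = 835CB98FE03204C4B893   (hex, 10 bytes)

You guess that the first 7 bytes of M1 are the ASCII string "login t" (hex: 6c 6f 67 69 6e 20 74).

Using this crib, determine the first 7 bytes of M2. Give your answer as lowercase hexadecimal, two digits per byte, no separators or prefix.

First, E_a ⊕ E_b = (M1 ⊕ K) ⊕ (M2 ⊕ K) = M1 ⊕ M2, so the key drops out. Then M2 = (M1 ⊕ M2) ⊕ M1 over the first 7 bytes.
byte 0: (c8 XOR 83) XOR 6c = 4b XOR 6c = 27
byte 1: (6c XOR 5c) XOR 6f = 30 XOR 6f = 5f
byte 2: (4d XOR b9) XOR 67 = f4 XOR 67 = 93
byte 3: (e3 XOR 8f) XOR 69 = 6c XOR 69 = 05
byte 4: (23 XOR e0) XOR 6e = c3 XOR 6e = ad
byte 5: (1e XOR 32) XOR 20 = 2c XOR 20 = 0c
byte 6: (01 XOR 04) XOR 74 = 05 XOR 74 = 71

275f9305ad0c71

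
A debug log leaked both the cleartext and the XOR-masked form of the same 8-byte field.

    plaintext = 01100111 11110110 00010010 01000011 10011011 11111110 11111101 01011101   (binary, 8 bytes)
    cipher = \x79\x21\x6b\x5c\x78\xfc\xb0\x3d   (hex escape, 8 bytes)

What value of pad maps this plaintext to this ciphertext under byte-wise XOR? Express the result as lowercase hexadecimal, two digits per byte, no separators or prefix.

Since cipher = plaintext ⊕ pad, XORing both sides with plaintext gives pad = plaintext ⊕ cipher.
byte 0: 67 ^ 79 = 1e
byte 1: f6 ^ 21 = d7
byte 2: 12 ^ 6b = 79
byte 3: 43 ^ 5c = 1f
byte 4: 9b ^ 78 = e3
byte 5: fe ^ fc = 02
byte 6: fd ^ b0 = 4d
byte 7: 5d ^ 3d = 60

1ed7791fe3024d60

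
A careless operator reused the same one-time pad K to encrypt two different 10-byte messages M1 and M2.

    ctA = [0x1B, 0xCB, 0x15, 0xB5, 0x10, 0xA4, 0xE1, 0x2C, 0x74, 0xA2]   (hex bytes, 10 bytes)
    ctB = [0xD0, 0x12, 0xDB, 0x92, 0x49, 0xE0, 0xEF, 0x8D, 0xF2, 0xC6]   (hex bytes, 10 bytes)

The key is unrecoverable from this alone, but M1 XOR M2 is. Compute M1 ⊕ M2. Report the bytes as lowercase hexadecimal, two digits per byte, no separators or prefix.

cbd9ce2759440ea18664

ctA ⊕ ctB = (M1 ⊕ K) ⊕ (M2 ⊕ K) = M1 ⊕ M2 — the shared key cancels under XOR.
1b ⊕ d0 = cb
cb ⊕ 12 = d9
15 ⊕ db = ce
b5 ⊕ 92 = 27
10 ⊕ 49 = 59
a4 ⊕ e0 = 44
e1 ⊕ ef = 0e
2c ⊕ 8d = a1
74 ⊕ f2 = 86
a2 ⊕ c6 = 64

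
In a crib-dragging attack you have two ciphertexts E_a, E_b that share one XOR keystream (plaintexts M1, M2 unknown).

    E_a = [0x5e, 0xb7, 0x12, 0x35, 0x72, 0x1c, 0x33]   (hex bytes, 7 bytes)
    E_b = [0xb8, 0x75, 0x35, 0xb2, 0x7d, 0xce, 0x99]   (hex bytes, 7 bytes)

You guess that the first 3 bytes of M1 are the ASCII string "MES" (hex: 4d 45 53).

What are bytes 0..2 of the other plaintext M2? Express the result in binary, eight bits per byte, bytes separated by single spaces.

10101011 10000111 01110100

First, E_a ⊕ E_b = (M1 ⊕ K) ⊕ (M2 ⊕ K) = M1 ⊕ M2, so the key drops out. Then M2 = (M1 ⊕ M2) ⊕ M1 over the first 3 bytes.
byte 0: (5e xor b8) xor 4d = e6 xor 4d = ab
byte 1: (b7 xor 75) xor 45 = c2 xor 45 = 87
byte 2: (12 xor 35) xor 53 = 27 xor 53 = 74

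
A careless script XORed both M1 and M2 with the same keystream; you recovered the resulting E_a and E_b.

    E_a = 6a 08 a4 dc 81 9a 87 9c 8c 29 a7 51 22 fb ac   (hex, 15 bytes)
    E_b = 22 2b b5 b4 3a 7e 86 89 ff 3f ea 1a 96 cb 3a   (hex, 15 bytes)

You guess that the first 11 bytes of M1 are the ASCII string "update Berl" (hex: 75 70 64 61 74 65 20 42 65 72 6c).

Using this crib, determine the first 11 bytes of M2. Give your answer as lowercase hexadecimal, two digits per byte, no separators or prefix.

First, E_a ⊕ E_b = (M1 ⊕ K) ⊕ (M2 ⊕ K) = M1 ⊕ M2, so the key drops out. Then M2 = (M1 ⊕ M2) ⊕ M1 over the first 11 bytes.
byte 0: (6a xor 22) xor 75 = 48 xor 75 = 3d
byte 1: (08 xor 2b) xor 70 = 23 xor 70 = 53
byte 2: (a4 xor b5) xor 64 = 11 xor 64 = 75
byte 3: (dc xor b4) xor 61 = 68 xor 61 = 09
byte 4: (81 xor 3a) xor 74 = bb xor 74 = cf
byte 5: (9a xor 7e) xor 65 = e4 xor 65 = 81
byte 6: (87 xor 86) xor 20 = 01 xor 20 = 21
byte 7: (9c xor 89) xor 42 = 15 xor 42 = 57
byte 8: (8c xor ff) xor 65 = 73 xor 65 = 16
byte 9: (29 xor 3f) xor 72 = 16 xor 72 = 64
byte 10: (a7 xor ea) xor 6c = 4d xor 6c = 21

3d537509cf812157166421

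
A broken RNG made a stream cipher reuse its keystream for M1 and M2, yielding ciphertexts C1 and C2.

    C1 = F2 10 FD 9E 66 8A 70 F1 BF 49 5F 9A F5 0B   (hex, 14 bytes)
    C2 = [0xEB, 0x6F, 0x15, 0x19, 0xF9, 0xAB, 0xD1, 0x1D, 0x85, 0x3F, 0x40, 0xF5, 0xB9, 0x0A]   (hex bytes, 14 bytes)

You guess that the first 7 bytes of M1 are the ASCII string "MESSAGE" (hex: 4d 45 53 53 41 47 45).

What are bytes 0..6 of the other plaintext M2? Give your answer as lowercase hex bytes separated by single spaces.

54 3a bb d4 de 66 e4

First, C1 ⊕ C2 = (M1 ⊕ K) ⊕ (M2 ⊕ K) = M1 ⊕ M2, so the key drops out. Then M2 = (M1 ⊕ M2) ⊕ M1 over the first 7 bytes.
byte 0: (f2 ⊕ eb) ⊕ 4d = 19 ⊕ 4d = 54
byte 1: (10 ⊕ 6f) ⊕ 45 = 7f ⊕ 45 = 3a
byte 2: (fd ⊕ 15) ⊕ 53 = e8 ⊕ 53 = bb
byte 3: (9e ⊕ 19) ⊕ 53 = 87 ⊕ 53 = d4
byte 4: (66 ⊕ f9) ⊕ 41 = 9f ⊕ 41 = de
byte 5: (8a ⊕ ab) ⊕ 47 = 21 ⊕ 47 = 66
byte 6: (70 ⊕ d1) ⊕ 45 = a1 ⊕ 45 = e4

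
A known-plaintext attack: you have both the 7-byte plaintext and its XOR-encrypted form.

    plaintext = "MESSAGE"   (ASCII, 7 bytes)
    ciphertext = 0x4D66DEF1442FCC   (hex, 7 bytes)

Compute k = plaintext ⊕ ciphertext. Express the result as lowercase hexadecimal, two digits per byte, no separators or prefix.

00238da2056889

Since ciphertext = plaintext ⊕ k, XORing both sides with plaintext gives k = plaintext ⊕ ciphertext.
byte 0: 4d xor 4d = 00
byte 1: 45 xor 66 = 23
byte 2: 53 xor de = 8d
byte 3: 53 xor f1 = a2
byte 4: 41 xor 44 = 05
byte 5: 47 xor 2f = 68
byte 6: 45 xor cc = 89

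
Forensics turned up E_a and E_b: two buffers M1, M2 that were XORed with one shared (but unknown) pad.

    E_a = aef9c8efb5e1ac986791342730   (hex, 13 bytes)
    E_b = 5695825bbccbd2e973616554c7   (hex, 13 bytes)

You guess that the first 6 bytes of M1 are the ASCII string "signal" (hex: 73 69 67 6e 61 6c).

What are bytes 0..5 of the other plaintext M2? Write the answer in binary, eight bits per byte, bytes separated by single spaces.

10001011 00000101 00101101 11011010 01101000 01000110

First, E_a ⊕ E_b = (M1 ⊕ K) ⊕ (M2 ⊕ K) = M1 ⊕ M2, so the key drops out. Then M2 = (M1 ⊕ M2) ⊕ M1 over the first 6 bytes.
byte 0: (ae XOR 56) XOR 73 = f8 XOR 73 = 8b
byte 1: (f9 XOR 95) XOR 69 = 6c XOR 69 = 05
byte 2: (c8 XOR 82) XOR 67 = 4a XOR 67 = 2d
byte 3: (ef XOR 5b) XOR 6e = b4 XOR 6e = da
byte 4: (b5 XOR bc) XOR 61 = 09 XOR 61 = 68
byte 5: (e1 XOR cb) XOR 6c = 2a XOR 6c = 46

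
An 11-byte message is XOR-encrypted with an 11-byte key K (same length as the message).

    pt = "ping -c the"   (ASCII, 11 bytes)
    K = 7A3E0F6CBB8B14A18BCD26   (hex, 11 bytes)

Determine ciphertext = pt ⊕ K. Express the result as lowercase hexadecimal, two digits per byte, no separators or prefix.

70 ⊕ 7a = 0a
69 ⊕ 3e = 57
6e ⊕ 0f = 61
67 ⊕ 6c = 0b
20 ⊕ bb = 9b
2d ⊕ 8b = a6
63 ⊕ 14 = 77
20 ⊕ a1 = 81
74 ⊕ 8b = ff
68 ⊕ cd = a5
65 ⊕ 26 = 43

0a57610b9ba67781ffa543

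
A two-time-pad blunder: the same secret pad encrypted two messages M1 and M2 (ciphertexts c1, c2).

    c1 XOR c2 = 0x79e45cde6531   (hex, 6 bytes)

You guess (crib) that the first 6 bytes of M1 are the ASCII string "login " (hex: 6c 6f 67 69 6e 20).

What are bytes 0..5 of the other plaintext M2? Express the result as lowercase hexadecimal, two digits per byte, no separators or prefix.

Since c1 ⊕ c2 = M1 ⊕ M2, XORing with the guessed M1 bytes yields the corresponding M2 bytes: M2 = (c1 ⊕ c2) ⊕ M1.
byte 0: 01111001 xor 01101100 = 00010101
byte 1: 11100100 xor 01101111 = 10001011
byte 2: 01011100 xor 01100111 = 00111011
byte 3: 11011110 xor 01101001 = 10110111
byte 4: 01100101 xor 01101110 = 00001011
byte 5: 00110001 xor 00100000 = 00010001

158b3bb70b11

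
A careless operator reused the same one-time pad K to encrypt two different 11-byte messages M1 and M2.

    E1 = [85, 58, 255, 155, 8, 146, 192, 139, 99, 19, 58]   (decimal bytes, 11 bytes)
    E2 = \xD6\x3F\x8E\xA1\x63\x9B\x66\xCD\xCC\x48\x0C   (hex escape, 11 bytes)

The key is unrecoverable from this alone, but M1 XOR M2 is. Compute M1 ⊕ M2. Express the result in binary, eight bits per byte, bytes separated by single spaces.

E1 ⊕ E2 = (M1 ⊕ K) ⊕ (M2 ⊕ K) = M1 ⊕ M2 — the shared key cancels under XOR.
byte 0: 55 xor d6 = 83
byte 1: 3a xor 3f = 05
byte 2: ff xor 8e = 71
byte 3: 9b xor a1 = 3a
byte 4: 08 xor 63 = 6b
byte 5: 92 xor 9b = 09
byte 6: c0 xor 66 = a6
byte 7: 8b xor cd = 46
byte 8: 63 xor cc = af
byte 9: 13 xor 48 = 5b
byte 10: 3a xor 0c = 36

10000011 00000101 01110001 00111010 01101011 00001001 10100110 01000110 10101111 01011011 00110110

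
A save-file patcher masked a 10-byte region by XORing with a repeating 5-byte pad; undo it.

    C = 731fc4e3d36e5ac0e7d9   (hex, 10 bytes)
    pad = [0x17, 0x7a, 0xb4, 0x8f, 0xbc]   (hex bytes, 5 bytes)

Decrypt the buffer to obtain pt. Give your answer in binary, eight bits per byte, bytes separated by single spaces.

The 5-byte key repeats, so the effective keystream is 17 7a b4 8f bc 17 7a b4 8f bc.
byte 0: 01110011 ⊕ 00010111 = 01100100
byte 1: 00011111 ⊕ 01111010 = 01100101
byte 2: 11000100 ⊕ 10110100 = 01110000
byte 3: 11100011 ⊕ 10001111 = 01101100
byte 4: 11010011 ⊕ 10111100 = 01101111
byte 5: 01101110 ⊕ 00010111 = 01111001
byte 6: 01011010 ⊕ 01111010 = 00100000
byte 7: 11000000 ⊕ 10110100 = 01110100
byte 8: 11100111 ⊕ 10001111 = 01101000
byte 9: 11011001 ⊕ 10111100 = 01100101

01100100 01100101 01110000 01101100 01101111 01111001 00100000 01110100 01101000 01100101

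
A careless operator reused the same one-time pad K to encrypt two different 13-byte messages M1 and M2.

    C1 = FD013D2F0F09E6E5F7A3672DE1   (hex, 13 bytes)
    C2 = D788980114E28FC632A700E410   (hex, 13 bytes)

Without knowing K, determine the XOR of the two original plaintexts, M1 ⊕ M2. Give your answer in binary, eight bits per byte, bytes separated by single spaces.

C1 ⊕ C2 = (M1 ⊕ K) ⊕ (M2 ⊕ K) = M1 ⊕ M2 — the shared key cancels under XOR.
byte 0: fd ⊕ d7 = 2a
byte 1: 01 ⊕ 88 = 89
byte 2: 3d ⊕ 98 = a5
byte 3: 2f ⊕ 01 = 2e
byte 4: 0f ⊕ 14 = 1b
byte 5: 09 ⊕ e2 = eb
byte 6: e6 ⊕ 8f = 69
byte 7: e5 ⊕ c6 = 23
byte 8: f7 ⊕ 32 = c5
byte 9: a3 ⊕ a7 = 04
byte 10: 67 ⊕ 00 = 67
byte 11: 2d ⊕ e4 = c9
byte 12: e1 ⊕ 10 = f1

00101010 10001001 10100101 00101110 00011011 11101011 01101001 00100011 11000101 00000100 01100111 11001001 11110001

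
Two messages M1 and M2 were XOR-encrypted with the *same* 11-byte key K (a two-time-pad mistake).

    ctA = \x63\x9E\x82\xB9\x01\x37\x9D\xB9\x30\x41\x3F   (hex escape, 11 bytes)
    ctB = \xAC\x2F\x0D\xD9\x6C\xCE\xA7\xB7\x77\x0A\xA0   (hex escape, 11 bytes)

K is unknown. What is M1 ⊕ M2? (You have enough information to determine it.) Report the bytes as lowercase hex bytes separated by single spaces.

ctA ⊕ ctB = (M1 ⊕ K) ⊕ (M2 ⊕ K) = M1 ⊕ M2 — the shared key cancels under XOR.
byte 0: 63 xor ac = cf
byte 1: 9e xor 2f = b1
byte 2: 82 xor 0d = 8f
byte 3: b9 xor d9 = 60
byte 4: 01 xor 6c = 6d
byte 5: 37 xor ce = f9
byte 6: 9d xor a7 = 3a
byte 7: b9 xor b7 = 0e
byte 8: 30 xor 77 = 47
byte 9: 41 xor 0a = 4b
byte 10: 3f xor a0 = 9f

cf b1 8f 60 6d f9 3a 0e 47 4b 9f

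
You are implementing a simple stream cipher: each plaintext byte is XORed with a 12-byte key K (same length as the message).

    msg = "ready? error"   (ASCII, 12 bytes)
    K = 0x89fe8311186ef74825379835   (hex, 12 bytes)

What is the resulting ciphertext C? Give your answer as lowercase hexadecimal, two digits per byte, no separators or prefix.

fb9be2756151d72d5745f747

XOR is its own inverse, so applying the key byte-wise gives the result directly.
01110010 ^ 10001001 = 11111011
01100101 ^ 11111110 = 10011011
01100001 ^ 10000011 = 11100010
01100100 ^ 00010001 = 01110101
01111001 ^ 00011000 = 01100001
00111111 ^ 01101110 = 01010001
00100000 ^ 11110111 = 11010111
01100101 ^ 01001000 = 00101101
01110010 ^ 00100101 = 01010111
01110010 ^ 00110111 = 01000101
01101111 ^ 10011000 = 11110111
01110010 ^ 00110101 = 01000111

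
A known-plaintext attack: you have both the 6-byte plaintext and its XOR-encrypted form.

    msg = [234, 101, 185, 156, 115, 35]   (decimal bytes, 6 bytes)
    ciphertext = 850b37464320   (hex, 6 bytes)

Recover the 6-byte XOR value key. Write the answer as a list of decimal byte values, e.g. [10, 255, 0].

[111, 110, 142, 218, 48, 3]

Since ciphertext = msg ⊕ key, XORing both sides with msg gives key = msg ⊕ ciphertext.
ea ^ 85 = 6f
65 ^ 0b = 6e
b9 ^ 37 = 8e
9c ^ 46 = da
73 ^ 43 = 30
23 ^ 20 = 03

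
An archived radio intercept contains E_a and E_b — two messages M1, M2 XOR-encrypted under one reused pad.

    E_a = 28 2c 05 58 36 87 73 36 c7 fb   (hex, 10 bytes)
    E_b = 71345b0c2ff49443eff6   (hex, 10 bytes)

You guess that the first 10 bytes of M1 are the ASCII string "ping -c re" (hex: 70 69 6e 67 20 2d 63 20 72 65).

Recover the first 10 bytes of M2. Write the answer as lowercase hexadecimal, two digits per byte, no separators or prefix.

29713033395e84555a68

First, E_a ⊕ E_b = (M1 ⊕ K) ⊕ (M2 ⊕ K) = M1 ⊕ M2, so the key drops out. Then M2 = (M1 ⊕ M2) ⊕ M1 over the first 10 bytes.
byte 0: (28 ^ 71) ^ 70 = 59 ^ 70 = 29
byte 1: (2c ^ 34) ^ 69 = 18 ^ 69 = 71
byte 2: (05 ^ 5b) ^ 6e = 5e ^ 6e = 30
byte 3: (58 ^ 0c) ^ 67 = 54 ^ 67 = 33
byte 4: (36 ^ 2f) ^ 20 = 19 ^ 20 = 39
byte 5: (87 ^ f4) ^ 2d = 73 ^ 2d = 5e
byte 6: (73 ^ 94) ^ 63 = e7 ^ 63 = 84
byte 7: (36 ^ 43) ^ 20 = 75 ^ 20 = 55
byte 8: (c7 ^ ef) ^ 72 = 28 ^ 72 = 5a
byte 9: (fb ^ f6) ^ 65 = 0d ^ 65 = 68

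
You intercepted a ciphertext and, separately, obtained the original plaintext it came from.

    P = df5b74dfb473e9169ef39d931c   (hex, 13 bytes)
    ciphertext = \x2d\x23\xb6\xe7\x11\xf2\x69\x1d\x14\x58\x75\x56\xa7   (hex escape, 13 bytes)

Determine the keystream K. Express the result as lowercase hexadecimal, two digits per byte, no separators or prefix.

Since ciphertext = P ⊕ K, XORing both sides with P gives K = P ⊕ ciphertext.
df XOR 2d = f2
5b XOR 23 = 78
74 XOR b6 = c2
df XOR e7 = 38
b4 XOR 11 = a5
73 XOR f2 = 81
e9 XOR 69 = 80
16 XOR 1d = 0b
9e XOR 14 = 8a
f3 XOR 58 = ab
9d XOR 75 = e8
93 XOR 56 = c5
1c XOR a7 = bb

f278c238a581800b8aabe8c5bb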